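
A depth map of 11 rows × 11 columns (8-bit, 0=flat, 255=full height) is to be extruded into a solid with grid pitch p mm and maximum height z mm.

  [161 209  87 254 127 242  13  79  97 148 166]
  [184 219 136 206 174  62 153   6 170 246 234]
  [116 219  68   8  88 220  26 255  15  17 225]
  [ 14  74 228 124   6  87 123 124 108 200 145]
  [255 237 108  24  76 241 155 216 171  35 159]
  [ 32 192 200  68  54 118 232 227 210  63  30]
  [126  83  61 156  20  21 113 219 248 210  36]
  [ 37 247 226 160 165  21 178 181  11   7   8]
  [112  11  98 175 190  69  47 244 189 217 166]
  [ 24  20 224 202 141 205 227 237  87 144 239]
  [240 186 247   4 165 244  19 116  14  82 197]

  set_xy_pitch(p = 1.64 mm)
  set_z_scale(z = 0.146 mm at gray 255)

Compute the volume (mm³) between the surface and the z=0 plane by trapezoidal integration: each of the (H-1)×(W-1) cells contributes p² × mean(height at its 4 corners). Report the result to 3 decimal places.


height_mm = gray/255 × 0.146; cell vol = 1.64² × mean(4 corners)
unit = 1.64² × 0.146 / (4×255) = 0.000384982 mm³ per gray-sum
row 0: Σ corner-gray over 10 cells = 6001  → 2.3103
row 1: Σ corner-gray over 10 cells = 5335  → 2.0539
row 2: Σ corner-gray over 10 cells = 4480  → 1.7247
row 3: Σ corner-gray over 10 cells = 5247  → 2.0200
row 4: Σ corner-gray over 10 cells = 5730  → 2.2059
row 5: Σ corner-gray over 10 cells = 5214  → 2.0073
row 6: Σ corner-gray over 10 cells = 4861  → 1.8714
row 7: Σ corner-gray over 10 cells = 5195  → 2.0000
row 8: Σ corner-gray over 10 cells = 5995  → 2.3080
row 9: Σ corner-gray over 10 cells = 5828  → 2.2437
Σ rows: total corner-gray = 53886  → 20.7451 mm³

20.745


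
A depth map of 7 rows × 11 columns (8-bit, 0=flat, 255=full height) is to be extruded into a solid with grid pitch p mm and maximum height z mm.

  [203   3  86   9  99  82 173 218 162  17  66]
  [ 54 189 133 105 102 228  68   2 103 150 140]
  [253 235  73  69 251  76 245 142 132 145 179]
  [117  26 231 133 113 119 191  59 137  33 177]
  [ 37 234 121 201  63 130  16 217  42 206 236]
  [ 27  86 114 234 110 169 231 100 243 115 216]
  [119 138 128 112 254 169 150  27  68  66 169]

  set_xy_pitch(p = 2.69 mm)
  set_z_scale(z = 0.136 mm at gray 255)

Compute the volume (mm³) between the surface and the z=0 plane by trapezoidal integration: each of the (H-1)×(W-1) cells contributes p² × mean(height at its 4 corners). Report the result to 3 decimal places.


30.719

height_mm = gray/255 × 0.136; cell vol = 2.69² × mean(4 corners)
unit = 2.69² × 0.136 / (4×255) = 0.000964813 mm³ per gray-sum
row 0: Σ corner-gray over 10 cells = 4321  → 4.1690
row 1: Σ corner-gray over 10 cells = 5522  → 5.3277
row 2: Σ corner-gray over 10 cells = 5546  → 5.3509
row 3: Σ corner-gray over 10 cells = 5111  → 4.9312
row 4: Σ corner-gray over 10 cells = 5780  → 5.5766
row 5: Σ corner-gray over 10 cells = 5559  → 5.3634
Σ rows: total corner-gray = 31839  → 30.7187 mm³


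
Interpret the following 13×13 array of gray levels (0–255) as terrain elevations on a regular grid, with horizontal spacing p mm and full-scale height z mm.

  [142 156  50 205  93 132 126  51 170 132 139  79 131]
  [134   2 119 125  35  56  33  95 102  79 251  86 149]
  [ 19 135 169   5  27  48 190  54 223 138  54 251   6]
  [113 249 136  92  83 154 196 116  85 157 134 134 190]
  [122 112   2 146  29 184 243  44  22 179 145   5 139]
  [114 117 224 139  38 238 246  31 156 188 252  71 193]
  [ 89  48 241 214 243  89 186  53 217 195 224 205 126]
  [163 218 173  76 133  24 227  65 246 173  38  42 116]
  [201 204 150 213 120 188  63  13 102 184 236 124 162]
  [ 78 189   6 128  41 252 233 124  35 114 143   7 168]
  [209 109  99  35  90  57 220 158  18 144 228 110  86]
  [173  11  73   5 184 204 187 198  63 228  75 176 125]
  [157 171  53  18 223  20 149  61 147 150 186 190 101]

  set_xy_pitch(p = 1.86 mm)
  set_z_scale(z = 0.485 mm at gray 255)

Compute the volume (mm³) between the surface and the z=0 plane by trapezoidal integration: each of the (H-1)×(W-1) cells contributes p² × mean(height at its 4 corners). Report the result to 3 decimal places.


height_mm = gray/255 × 0.485; cell vol = 1.86² × mean(4 corners)
unit = 1.86² × 0.485 / (4×255) = 0.00164501 mm³ per gray-sum
row 0: Σ corner-gray over 12 cells = 5188  → 8.5343
row 1: Σ corner-gray over 12 cells = 4862  → 7.9980
row 2: Σ corner-gray over 12 cells = 5988  → 9.8503
row 3: Σ corner-gray over 12 cells = 5858  → 9.6364
row 4: Σ corner-gray over 12 cells = 6190  → 10.1826
row 5: Σ corner-gray over 12 cells = 7752  → 12.7521
row 6: Σ corner-gray over 12 cells = 7154  → 11.7684
row 7: Σ corner-gray over 12 cells = 6666  → 10.9656
row 8: Σ corner-gray over 12 cells = 6347  → 10.4409
row 9: Σ corner-gray over 12 cells = 5621  → 9.2466
row 10: Σ corner-gray over 12 cells = 5937  → 9.7664
row 11: Σ corner-gray over 12 cells = 6100  → 10.0345
Σ rows: total corner-gray = 73663  → 121.1761 mm³

121.176


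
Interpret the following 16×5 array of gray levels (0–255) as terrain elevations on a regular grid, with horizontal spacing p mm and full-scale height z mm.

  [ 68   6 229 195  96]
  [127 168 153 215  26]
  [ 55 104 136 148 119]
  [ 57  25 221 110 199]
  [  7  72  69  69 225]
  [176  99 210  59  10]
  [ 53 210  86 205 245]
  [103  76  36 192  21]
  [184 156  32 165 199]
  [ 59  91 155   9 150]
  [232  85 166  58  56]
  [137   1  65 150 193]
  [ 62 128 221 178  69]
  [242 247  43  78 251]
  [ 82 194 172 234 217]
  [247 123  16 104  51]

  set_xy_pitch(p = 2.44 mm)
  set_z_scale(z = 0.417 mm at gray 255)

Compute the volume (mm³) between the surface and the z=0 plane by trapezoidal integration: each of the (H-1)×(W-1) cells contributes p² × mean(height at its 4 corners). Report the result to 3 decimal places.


73.224

height_mm = gray/255 × 0.417; cell vol = 2.44² × mean(4 corners)
unit = 2.44² × 0.417 / (4×255) = 0.00243397 mm³ per gray-sum
row 0: Σ corner-gray over 4 cells = 2249  → 5.4740
row 1: Σ corner-gray over 4 cells = 2175  → 5.2939
row 2: Σ corner-gray over 4 cells = 1918  → 4.6684
row 3: Σ corner-gray over 4 cells = 1620  → 3.9430
row 4: Σ corner-gray over 4 cells = 1574  → 3.8311
row 5: Σ corner-gray over 4 cells = 2222  → 5.4083
row 6: Σ corner-gray over 4 cells = 2032  → 4.9458
row 7: Σ corner-gray over 4 cells = 1821  → 4.4323
row 8: Σ corner-gray over 4 cells = 1808  → 4.4006
row 9: Σ corner-gray over 4 cells = 1625  → 3.9552
row 10: Σ corner-gray over 4 cells = 1668  → 4.0599
row 11: Σ corner-gray over 4 cells = 1947  → 4.7389
row 12: Σ corner-gray over 4 cells = 2414  → 5.8756
row 13: Σ corner-gray over 4 cells = 2728  → 6.6399
row 14: Σ corner-gray over 4 cells = 2283  → 5.5568
Σ rows: total corner-gray = 30084  → 73.2236 mm³


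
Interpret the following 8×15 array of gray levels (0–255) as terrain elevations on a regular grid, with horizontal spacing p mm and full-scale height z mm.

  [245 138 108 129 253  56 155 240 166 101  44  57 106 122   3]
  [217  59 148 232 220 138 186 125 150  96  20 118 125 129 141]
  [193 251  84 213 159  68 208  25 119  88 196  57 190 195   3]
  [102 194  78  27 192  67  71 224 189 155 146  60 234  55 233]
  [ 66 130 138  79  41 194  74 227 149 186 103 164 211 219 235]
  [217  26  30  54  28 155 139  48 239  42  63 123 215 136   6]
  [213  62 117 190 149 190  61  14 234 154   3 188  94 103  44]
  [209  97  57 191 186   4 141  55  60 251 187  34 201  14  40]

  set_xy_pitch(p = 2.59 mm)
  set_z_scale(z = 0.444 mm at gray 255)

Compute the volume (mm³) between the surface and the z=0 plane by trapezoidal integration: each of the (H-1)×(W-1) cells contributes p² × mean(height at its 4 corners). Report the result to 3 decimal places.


height_mm = gray/255 × 0.444; cell vol = 2.59² × mean(4 corners)
unit = 2.59² × 0.444 / (4×255) = 0.00292 mm³ per gray-sum
row 0: Σ corner-gray over 14 cells = 7448  → 21.7481
row 1: Σ corner-gray over 14 cells = 7752  → 22.6358
row 2: Σ corner-gray over 14 cells = 7621  → 22.2533
row 3: Σ corner-gray over 14 cells = 7850  → 22.9220
row 4: Σ corner-gray over 14 cells = 6950  → 20.2940
row 5: Σ corner-gray over 14 cells = 6194  → 18.0865
row 6: Σ corner-gray over 14 cells = 6580  → 19.2136
Σ rows: total corner-gray = 50395  → 147.1532 mm³

147.153


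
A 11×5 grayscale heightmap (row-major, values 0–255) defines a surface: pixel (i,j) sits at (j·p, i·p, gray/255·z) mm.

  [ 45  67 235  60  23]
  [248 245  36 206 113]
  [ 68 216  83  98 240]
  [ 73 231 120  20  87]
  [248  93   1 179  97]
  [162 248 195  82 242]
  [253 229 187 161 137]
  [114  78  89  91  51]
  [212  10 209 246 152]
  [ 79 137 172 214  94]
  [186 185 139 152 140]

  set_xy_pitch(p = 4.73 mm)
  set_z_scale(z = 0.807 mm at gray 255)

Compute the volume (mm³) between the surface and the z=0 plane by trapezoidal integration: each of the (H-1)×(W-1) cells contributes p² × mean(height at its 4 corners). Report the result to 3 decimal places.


405.599

height_mm = gray/255 × 0.807; cell vol = 4.73² × mean(4 corners)
unit = 4.73² × 0.807 / (4×255) = 0.0177009 mm³ per gray-sum
row 0: Σ corner-gray over 4 cells = 2127  → 37.6498
row 1: Σ corner-gray over 4 cells = 2437  → 43.1371
row 2: Σ corner-gray over 4 cells = 2004  → 35.4726
row 3: Σ corner-gray over 4 cells = 1793  → 31.7377
row 4: Σ corner-gray over 4 cells = 2345  → 41.5086
row 5: Σ corner-gray over 4 cells = 2998  → 53.0673
row 6: Σ corner-gray over 4 cells = 2225  → 39.3845
row 7: Σ corner-gray over 4 cells = 1975  → 34.9593
row 8: Σ corner-gray over 4 cells = 2513  → 44.4824
row 9: Σ corner-gray over 4 cells = 2497  → 44.1992
Σ rows: total corner-gray = 22914  → 405.5987 mm³


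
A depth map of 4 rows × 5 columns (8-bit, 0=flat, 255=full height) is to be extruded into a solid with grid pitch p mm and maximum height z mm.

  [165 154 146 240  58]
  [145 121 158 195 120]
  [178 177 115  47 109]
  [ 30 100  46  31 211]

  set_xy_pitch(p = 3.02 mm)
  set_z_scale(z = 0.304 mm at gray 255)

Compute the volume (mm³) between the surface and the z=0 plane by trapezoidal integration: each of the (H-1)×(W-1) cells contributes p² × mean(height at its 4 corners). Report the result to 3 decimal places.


17.000

height_mm = gray/255 × 0.304; cell vol = 3.02² × mean(4 corners)
unit = 3.02² × 0.304 / (4×255) = 0.00271824 mm³ per gray-sum
row 0: Σ corner-gray over 4 cells = 2516  → 6.8391
row 1: Σ corner-gray over 4 cells = 2178  → 5.9203
row 2: Σ corner-gray over 4 cells = 1560  → 4.2404
Σ rows: total corner-gray = 6254  → 16.9999 mm³


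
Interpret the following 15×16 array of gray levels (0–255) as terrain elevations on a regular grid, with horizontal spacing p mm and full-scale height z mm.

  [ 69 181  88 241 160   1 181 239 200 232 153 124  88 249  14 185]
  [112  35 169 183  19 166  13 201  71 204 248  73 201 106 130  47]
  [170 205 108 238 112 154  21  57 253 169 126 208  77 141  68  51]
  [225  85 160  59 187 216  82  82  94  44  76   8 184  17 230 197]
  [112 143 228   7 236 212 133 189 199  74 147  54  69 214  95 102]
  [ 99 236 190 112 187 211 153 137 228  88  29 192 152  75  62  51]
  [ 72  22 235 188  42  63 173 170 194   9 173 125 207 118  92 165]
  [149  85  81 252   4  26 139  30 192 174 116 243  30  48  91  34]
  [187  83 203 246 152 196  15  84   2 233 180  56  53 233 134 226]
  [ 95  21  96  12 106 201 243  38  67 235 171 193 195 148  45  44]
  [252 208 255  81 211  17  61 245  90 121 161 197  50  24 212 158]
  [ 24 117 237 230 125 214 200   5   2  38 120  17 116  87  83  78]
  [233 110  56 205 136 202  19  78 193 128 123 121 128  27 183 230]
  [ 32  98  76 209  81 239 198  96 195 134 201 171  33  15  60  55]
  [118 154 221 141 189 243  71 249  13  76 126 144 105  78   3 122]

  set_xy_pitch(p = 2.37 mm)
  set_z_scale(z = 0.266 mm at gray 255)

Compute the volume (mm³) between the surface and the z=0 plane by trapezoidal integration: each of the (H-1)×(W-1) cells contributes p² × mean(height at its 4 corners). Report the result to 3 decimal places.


158.430

height_mm = gray/255 × 0.266; cell vol = 2.37² × mean(4 corners)
unit = 2.37² × 0.266 / (4×255) = 0.0014648 mm³ per gray-sum
row 0: Σ corner-gray over 15 cells = 8353  → 12.2355
row 1: Σ corner-gray over 15 cells = 7892  → 11.5602
row 2: Σ corner-gray over 15 cells = 7565  → 11.0812
row 3: Σ corner-gray over 15 cells = 7684  → 11.2555
row 4: Σ corner-gray over 15 cells = 8468  → 12.4039
row 5: Σ corner-gray over 15 cells = 8113  → 11.8839
row 6: Σ corner-gray over 15 cells = 7064  → 10.3473
row 7: Σ corner-gray over 15 cells = 7358  → 10.7780
row 8: Σ corner-gray over 15 cells = 7834  → 11.4752
row 9: Σ corner-gray over 15 cells = 7957  → 11.6554
row 10: Σ corner-gray over 15 cells = 7560  → 11.0739
row 11: Σ corner-gray over 15 cells = 7165  → 10.4953
row 12: Σ corner-gray over 15 cells = 7580  → 11.1032
row 13: Σ corner-gray over 15 cells = 7565  → 11.0812
Σ rows: total corner-gray = 108158  → 158.4298 mm³


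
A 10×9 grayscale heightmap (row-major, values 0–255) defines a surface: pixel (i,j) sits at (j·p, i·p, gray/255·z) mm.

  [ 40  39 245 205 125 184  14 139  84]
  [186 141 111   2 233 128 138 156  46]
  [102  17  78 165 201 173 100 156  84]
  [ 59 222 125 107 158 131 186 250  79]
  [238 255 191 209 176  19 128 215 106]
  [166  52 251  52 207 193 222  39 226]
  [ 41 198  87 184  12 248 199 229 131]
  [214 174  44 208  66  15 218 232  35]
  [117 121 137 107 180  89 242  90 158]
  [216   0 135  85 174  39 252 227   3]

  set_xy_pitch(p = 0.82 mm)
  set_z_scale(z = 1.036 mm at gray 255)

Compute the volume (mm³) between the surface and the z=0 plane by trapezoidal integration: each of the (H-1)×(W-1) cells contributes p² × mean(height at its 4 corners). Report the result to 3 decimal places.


28.078

height_mm = gray/255 × 1.036; cell vol = 0.82² × mean(4 corners)
unit = 0.82² × 1.036 / (4×255) = 0.000682947 mm³ per gray-sum
row 0: Σ corner-gray over 8 cells = 4076  → 2.7837
row 1: Σ corner-gray over 8 cells = 4016  → 2.7427
row 2: Σ corner-gray over 8 cells = 4462  → 3.0473
row 3: Σ corner-gray over 8 cells = 5226  → 3.5691
row 4: Σ corner-gray over 8 cells = 5154  → 3.5199
row 5: Σ corner-gray over 8 cells = 4910  → 3.3533
row 6: Σ corner-gray over 8 cells = 4649  → 3.1750
row 7: Σ corner-gray over 8 cells = 4370  → 2.9845
row 8: Σ corner-gray over 8 cells = 4250  → 2.9025
Σ rows: total corner-gray = 41113  → 28.0780 mm³


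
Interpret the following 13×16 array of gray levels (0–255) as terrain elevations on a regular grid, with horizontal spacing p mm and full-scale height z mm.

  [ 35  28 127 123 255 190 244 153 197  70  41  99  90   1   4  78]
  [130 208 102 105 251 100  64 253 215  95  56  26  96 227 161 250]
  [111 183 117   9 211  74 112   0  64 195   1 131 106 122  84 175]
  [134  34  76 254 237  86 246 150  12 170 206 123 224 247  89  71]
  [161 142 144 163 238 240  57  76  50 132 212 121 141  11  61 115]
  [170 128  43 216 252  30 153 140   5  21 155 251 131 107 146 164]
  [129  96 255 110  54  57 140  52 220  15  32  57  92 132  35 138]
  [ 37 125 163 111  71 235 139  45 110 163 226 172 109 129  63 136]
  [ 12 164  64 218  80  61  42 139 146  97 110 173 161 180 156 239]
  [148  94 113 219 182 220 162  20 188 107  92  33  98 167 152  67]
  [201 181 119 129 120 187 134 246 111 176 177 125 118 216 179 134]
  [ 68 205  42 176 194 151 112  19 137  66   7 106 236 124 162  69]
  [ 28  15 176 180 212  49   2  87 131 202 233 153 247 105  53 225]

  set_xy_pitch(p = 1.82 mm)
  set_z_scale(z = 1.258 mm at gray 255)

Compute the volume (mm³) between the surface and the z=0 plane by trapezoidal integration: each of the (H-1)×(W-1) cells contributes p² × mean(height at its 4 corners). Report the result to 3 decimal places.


378.192

height_mm = gray/255 × 1.258; cell vol = 1.82² × mean(4 corners)
unit = 1.82² × 1.258 / (4×255) = 0.00408529 mm³ per gray-sum
row 0: Σ corner-gray over 15 cells = 7655  → 31.2729
row 1: Σ corner-gray over 15 cells = 7402  → 30.2393
row 2: Σ corner-gray over 15 cells = 7617  → 31.1177
row 3: Σ corner-gray over 15 cells = 8365  → 34.1735
row 4: Σ corner-gray over 15 cells = 7742  → 31.6283
row 5: Σ corner-gray over 15 cells = 6851  → 27.9883
row 6: Σ corner-gray over 15 cells = 6856  → 28.0088
row 7: Σ corner-gray over 15 cells = 7728  → 31.5711
row 8: Σ corner-gray over 15 cells = 7742  → 31.6283
row 9: Σ corner-gray over 15 cells = 8680  → 35.4603
row 10: Σ corner-gray over 15 cells = 8382  → 34.2429
row 11: Σ corner-gray over 15 cells = 7554  → 30.8603
Σ rows: total corner-gray = 92574  → 378.1919 mm³


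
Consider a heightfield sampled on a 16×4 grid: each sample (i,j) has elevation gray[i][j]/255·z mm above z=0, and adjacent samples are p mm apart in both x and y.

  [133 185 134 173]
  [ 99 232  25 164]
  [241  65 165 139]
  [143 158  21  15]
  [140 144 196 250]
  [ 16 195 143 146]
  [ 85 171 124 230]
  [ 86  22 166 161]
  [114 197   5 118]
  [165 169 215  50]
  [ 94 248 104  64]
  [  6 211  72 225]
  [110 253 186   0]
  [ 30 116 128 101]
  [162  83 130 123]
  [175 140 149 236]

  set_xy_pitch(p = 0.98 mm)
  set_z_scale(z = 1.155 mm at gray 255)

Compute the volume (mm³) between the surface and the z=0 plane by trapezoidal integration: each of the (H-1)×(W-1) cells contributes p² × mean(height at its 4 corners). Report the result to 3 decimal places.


height_mm = gray/255 × 1.155; cell vol = 0.98² × mean(4 corners)
unit = 0.98² × 1.155 / (4×255) = 0.00108751 mm³ per gray-sum
row 0: Σ corner-gray over 3 cells = 1721  → 1.8716
row 1: Σ corner-gray over 3 cells = 1617  → 1.7585
row 2: Σ corner-gray over 3 cells = 1356  → 1.4747
row 3: Σ corner-gray over 3 cells = 1586  → 1.7248
row 4: Σ corner-gray over 3 cells = 1908  → 2.0750
row 5: Σ corner-gray over 3 cells = 1743  → 1.8955
row 6: Σ corner-gray over 3 cells = 1528  → 1.6617
row 7: Σ corner-gray over 3 cells = 1259  → 1.3692
row 8: Σ corner-gray over 3 cells = 1619  → 1.7607
row 9: Σ corner-gray over 3 cells = 1845  → 2.0065
row 10: Σ corner-gray over 3 cells = 1659  → 1.8042
row 11: Σ corner-gray over 3 cells = 1785  → 1.9412
row 12: Σ corner-gray over 3 cells = 1607  → 1.7476
row 13: Σ corner-gray over 3 cells = 1330  → 1.4464
row 14: Σ corner-gray over 3 cells = 1700  → 1.8488
Σ rows: total corner-gray = 24263  → 26.3863 mm³

26.386


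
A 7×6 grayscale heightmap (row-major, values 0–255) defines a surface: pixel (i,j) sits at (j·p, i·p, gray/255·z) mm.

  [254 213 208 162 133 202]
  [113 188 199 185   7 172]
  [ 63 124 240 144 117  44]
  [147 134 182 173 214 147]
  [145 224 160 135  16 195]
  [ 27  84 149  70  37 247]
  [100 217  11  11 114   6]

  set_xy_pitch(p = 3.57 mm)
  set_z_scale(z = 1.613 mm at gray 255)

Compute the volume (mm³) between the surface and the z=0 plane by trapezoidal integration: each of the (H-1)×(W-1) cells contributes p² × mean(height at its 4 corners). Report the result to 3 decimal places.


331.097

height_mm = gray/255 × 1.613; cell vol = 3.57² × mean(4 corners)
unit = 3.57² × 1.613 / (4×255) = 0.0201544 mm³ per gray-sum
row 0: Σ corner-gray over 5 cells = 3331  → 67.1344
row 1: Σ corner-gray over 5 cells = 2800  → 56.4324
row 2: Σ corner-gray over 5 cells = 3057  → 61.6121
row 3: Σ corner-gray over 5 cells = 3110  → 62.6803
row 4: Σ corner-gray over 5 cells = 2364  → 47.6451
row 5: Σ corner-gray over 5 cells = 1766  → 35.5927
Σ rows: total corner-gray = 16428  → 331.0971 mm³


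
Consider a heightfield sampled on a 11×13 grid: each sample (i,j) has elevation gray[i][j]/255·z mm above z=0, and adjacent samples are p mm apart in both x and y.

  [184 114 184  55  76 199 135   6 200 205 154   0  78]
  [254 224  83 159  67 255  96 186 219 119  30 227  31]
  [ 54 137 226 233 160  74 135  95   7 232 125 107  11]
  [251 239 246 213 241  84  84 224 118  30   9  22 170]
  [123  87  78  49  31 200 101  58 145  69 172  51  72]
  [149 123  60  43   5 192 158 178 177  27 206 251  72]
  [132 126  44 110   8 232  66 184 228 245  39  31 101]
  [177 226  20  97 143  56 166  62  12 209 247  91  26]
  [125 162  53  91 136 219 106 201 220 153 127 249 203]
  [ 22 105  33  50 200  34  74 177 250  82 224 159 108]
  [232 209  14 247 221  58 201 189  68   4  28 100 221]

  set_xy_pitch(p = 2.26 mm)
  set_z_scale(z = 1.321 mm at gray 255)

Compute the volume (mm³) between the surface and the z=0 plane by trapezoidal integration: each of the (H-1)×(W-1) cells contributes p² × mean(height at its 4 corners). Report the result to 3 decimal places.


409.240

height_mm = gray/255 × 1.321; cell vol = 2.26² × mean(4 corners)
unit = 2.26² × 1.321 / (4×255) = 0.00661484 mm³ per gray-sum
row 0: Σ corner-gray over 12 cells = 6533  → 43.2148
row 1: Σ corner-gray over 12 cells = 6742  → 44.5973
row 2: Σ corner-gray over 12 cells = 6568  → 43.4463
row 3: Σ corner-gray over 12 cells = 5718  → 37.8237
row 4: Σ corner-gray over 12 cells = 5338  → 35.3100
row 5: Σ corner-gray over 12 cells = 5920  → 39.1599
row 6: Σ corner-gray over 12 cells = 5720  → 37.8369
row 7: Σ corner-gray over 12 cells = 6623  → 43.8101
row 8: Σ corner-gray over 12 cells = 6668  → 44.1078
row 9: Σ corner-gray over 12 cells = 6037  → 39.9338
Σ rows: total corner-gray = 61867  → 409.2405 mm³


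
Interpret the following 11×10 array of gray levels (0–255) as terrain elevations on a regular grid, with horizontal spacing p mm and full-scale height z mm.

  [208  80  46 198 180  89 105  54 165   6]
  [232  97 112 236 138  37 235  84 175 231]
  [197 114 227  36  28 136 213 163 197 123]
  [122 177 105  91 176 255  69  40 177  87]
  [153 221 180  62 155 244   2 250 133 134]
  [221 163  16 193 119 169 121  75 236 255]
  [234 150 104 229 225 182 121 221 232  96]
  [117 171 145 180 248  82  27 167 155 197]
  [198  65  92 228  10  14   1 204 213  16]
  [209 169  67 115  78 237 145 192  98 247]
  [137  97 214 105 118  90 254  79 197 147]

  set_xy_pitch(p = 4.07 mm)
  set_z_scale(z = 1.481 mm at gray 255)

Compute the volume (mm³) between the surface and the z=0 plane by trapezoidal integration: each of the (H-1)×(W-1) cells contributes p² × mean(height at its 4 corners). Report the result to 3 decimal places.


height_mm = gray/255 × 1.481; cell vol = 4.07² × mean(4 corners)
unit = 4.07² × 1.481 / (4×255) = 0.0240516 mm³ per gray-sum
row 0: Σ corner-gray over 9 cells = 4739  → 113.9805
row 1: Σ corner-gray over 9 cells = 5239  → 126.0063
row 2: Σ corner-gray over 9 cells = 4937  → 118.7427
row 3: Σ corner-gray over 9 cells = 5170  → 124.3467
row 4: Σ corner-gray over 9 cells = 5441  → 130.8647
row 5: Σ corner-gray over 9 cells = 5918  → 142.3373
row 6: Σ corner-gray over 9 cells = 5922  → 142.4335
row 7: Σ corner-gray over 9 cells = 4532  → 109.0018
row 8: Σ corner-gray over 9 cells = 4526  → 108.8575
row 9: Σ corner-gray over 9 cells = 5250  → 126.2708
Σ rows: total corner-gray = 51674  → 1242.8416 mm³

1242.842


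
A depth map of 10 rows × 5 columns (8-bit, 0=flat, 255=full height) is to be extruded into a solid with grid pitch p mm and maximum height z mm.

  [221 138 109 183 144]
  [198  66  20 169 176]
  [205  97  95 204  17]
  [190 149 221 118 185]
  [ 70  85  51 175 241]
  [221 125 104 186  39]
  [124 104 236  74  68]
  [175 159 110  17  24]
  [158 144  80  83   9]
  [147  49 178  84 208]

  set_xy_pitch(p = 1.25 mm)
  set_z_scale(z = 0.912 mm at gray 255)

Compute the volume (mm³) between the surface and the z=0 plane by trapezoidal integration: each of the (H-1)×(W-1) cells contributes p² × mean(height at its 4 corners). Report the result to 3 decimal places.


height_mm = gray/255 × 0.912; cell vol = 1.25² × mean(4 corners)
unit = 1.25² × 0.912 / (4×255) = 0.00139706 mm³ per gray-sum
row 0: Σ corner-gray over 4 cells = 2109  → 2.9464
row 1: Σ corner-gray over 4 cells = 1898  → 2.6516
row 2: Σ corner-gray over 4 cells = 2365  → 3.3040
row 3: Σ corner-gray over 4 cells = 2284  → 3.1909
row 4: Σ corner-gray over 4 cells = 2023  → 2.8262
row 5: Σ corner-gray over 4 cells = 2110  → 2.9478
row 6: Σ corner-gray over 4 cells = 1791  → 2.5021
row 7: Σ corner-gray over 4 cells = 1552  → 2.1682
row 8: Σ corner-gray over 4 cells = 1758  → 2.4560
Σ rows: total corner-gray = 17890  → 24.9934 mm³

24.993


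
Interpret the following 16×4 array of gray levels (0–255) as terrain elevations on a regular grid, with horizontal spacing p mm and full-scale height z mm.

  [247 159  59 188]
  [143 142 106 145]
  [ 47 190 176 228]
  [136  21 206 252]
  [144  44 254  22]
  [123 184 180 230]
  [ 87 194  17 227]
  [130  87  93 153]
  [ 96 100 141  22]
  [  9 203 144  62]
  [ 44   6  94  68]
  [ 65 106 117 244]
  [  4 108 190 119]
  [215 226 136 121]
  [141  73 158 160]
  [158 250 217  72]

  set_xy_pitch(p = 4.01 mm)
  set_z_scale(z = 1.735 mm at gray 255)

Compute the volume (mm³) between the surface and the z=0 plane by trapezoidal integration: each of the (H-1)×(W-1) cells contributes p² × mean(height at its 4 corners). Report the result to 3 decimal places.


height_mm = gray/255 × 1.735; cell vol = 4.01² × mean(4 corners)
unit = 4.01² × 1.735 / (4×255) = 0.0273519 mm³ per gray-sum
row 0: Σ corner-gray over 3 cells = 1655  → 45.2675
row 1: Σ corner-gray over 3 cells = 1791  → 48.9873
row 2: Σ corner-gray over 3 cells = 1849  → 50.5737
row 3: Σ corner-gray over 3 cells = 1604  → 43.8725
row 4: Σ corner-gray over 3 cells = 1843  → 50.4096
row 5: Σ corner-gray over 3 cells = 1817  → 49.6985
row 6: Σ corner-gray over 3 cells = 1379  → 37.7183
row 7: Σ corner-gray over 3 cells = 1243  → 33.9985
row 8: Σ corner-gray over 3 cells = 1365  → 37.3354
row 9: Σ corner-gray over 3 cells = 1077  → 29.4580
row 10: Σ corner-gray over 3 cells = 1067  → 29.1845
row 11: Σ corner-gray over 3 cells = 1474  → 40.3168
row 12: Σ corner-gray over 3 cells = 1779  → 48.6591
row 13: Σ corner-gray over 3 cells = 1823  → 49.8626
row 14: Σ corner-gray over 3 cells = 1927  → 52.7072
Σ rows: total corner-gray = 23693  → 648.0494 mm³

648.049


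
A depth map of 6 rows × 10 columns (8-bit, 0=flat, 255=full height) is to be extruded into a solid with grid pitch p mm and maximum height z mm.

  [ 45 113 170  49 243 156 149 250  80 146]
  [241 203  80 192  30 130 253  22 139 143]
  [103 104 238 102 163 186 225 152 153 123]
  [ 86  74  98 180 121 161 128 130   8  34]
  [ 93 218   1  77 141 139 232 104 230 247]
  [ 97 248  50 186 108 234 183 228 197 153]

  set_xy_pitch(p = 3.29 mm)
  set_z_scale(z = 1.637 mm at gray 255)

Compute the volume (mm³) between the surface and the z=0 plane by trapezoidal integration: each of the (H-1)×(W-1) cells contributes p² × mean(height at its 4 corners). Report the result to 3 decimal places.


height_mm = gray/255 × 1.637; cell vol = 3.29² × mean(4 corners)
unit = 3.29² × 1.637 / (4×255) = 0.0173716 mm³ per gray-sum
row 0: Σ corner-gray over 9 cells = 5093  → 88.4737
row 1: Σ corner-gray over 9 cells = 5354  → 93.0076
row 2: Σ corner-gray over 9 cells = 4792  → 83.2448
row 3: Σ corner-gray over 9 cells = 4544  → 78.9366
row 4: Σ corner-gray over 9 cells = 5742  → 99.7478
Σ rows: total corner-gray = 25525  → 443.4106 mm³

443.411


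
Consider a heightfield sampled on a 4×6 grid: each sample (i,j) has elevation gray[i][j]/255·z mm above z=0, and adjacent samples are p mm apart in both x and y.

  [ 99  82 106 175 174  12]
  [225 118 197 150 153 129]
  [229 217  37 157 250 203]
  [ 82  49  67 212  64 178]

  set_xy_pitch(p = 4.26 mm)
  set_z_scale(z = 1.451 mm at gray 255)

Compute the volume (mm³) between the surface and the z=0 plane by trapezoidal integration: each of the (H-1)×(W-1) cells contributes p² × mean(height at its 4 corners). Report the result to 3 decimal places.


height_mm = gray/255 × 1.451; cell vol = 4.26² × mean(4 corners)
unit = 4.26² × 1.451 / (4×255) = 0.0258159 mm³ per gray-sum
row 0: Σ corner-gray over 5 cells = 2775  → 71.6390
row 1: Σ corner-gray over 5 cells = 3344  → 86.3282
row 2: Σ corner-gray over 5 cells = 2798  → 72.2327
Σ rows: total corner-gray = 8917  → 230.1999 mm³

230.200


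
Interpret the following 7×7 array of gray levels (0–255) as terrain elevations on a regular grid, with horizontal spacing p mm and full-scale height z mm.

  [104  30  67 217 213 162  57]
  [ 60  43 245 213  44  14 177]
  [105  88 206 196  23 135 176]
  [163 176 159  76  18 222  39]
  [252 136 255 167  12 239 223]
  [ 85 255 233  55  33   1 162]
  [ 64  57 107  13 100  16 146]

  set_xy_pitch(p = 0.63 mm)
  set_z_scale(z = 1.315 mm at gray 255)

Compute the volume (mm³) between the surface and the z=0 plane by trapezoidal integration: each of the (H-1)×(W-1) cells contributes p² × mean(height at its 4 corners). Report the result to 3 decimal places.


9.310

height_mm = gray/255 × 1.315; cell vol = 0.63² × mean(4 corners)
unit = 0.63² × 1.315 / (4×255) = 0.00051169 mm³ per gray-sum
row 0: Σ corner-gray over 6 cells = 2894  → 1.4808
row 1: Σ corner-gray over 6 cells = 2932  → 1.5003
row 2: Σ corner-gray over 6 cells = 3081  → 1.5765
row 3: Σ corner-gray over 6 cells = 3597  → 1.8405
row 4: Σ corner-gray over 6 cells = 3494  → 1.7878
row 5: Σ corner-gray over 6 cells = 2197  → 1.1242
Σ rows: total corner-gray = 18195  → 9.3102 mm³


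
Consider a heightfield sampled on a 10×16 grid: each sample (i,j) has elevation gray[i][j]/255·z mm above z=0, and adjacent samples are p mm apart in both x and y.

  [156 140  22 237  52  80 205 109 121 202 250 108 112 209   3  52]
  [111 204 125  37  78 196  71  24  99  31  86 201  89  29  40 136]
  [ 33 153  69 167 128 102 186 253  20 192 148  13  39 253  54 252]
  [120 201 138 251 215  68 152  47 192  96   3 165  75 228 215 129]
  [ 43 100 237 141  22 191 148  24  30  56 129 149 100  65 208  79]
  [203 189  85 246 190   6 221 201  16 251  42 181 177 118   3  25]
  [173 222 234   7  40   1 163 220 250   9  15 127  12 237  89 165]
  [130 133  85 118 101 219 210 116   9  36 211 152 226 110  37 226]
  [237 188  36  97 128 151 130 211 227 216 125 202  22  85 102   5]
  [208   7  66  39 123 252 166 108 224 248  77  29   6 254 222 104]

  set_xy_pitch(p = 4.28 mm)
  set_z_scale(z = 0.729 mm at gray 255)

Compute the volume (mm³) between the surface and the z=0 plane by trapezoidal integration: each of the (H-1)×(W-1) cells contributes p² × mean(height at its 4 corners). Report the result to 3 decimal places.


height_mm = gray/255 × 0.729; cell vol = 4.28² × mean(4 corners)
unit = 4.28² × 0.729 / (4×255) = 0.0130923 mm³ per gray-sum
row 0: Σ corner-gray over 15 cells = 6775  → 88.7001
row 1: Σ corner-gray over 15 cells = 6706  → 87.7968
row 2: Σ corner-gray over 15 cells = 8180  → 107.0948
row 3: Σ corner-gray over 15 cells = 7663  → 100.3261
row 4: Σ corner-gray over 15 cells = 7402  → 96.9090
row 5: Σ corner-gray over 15 cells = 7670  → 100.4177
row 6: Σ corner-gray over 15 cells = 7472  → 97.8254
row 7: Σ corner-gray over 15 cells = 7964  → 104.2668
row 8: Σ corner-gray over 15 cells = 8036  → 105.2095
Σ rows: total corner-gray = 67868  → 888.5461 mm³

888.546


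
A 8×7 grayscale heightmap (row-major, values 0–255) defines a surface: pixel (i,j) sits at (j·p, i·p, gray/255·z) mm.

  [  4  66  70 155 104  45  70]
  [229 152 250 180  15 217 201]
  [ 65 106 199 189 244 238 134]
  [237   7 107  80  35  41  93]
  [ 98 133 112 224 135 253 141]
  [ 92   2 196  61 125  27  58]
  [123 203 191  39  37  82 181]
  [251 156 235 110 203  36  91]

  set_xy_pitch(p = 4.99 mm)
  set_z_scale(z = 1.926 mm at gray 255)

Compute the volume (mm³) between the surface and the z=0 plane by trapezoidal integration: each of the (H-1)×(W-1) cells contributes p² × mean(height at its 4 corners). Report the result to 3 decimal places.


height_mm = gray/255 × 1.926; cell vol = 4.99² × mean(4 corners)
unit = 4.99² × 1.926 / (4×255) = 0.0470172 mm³ per gray-sum
row 0: Σ corner-gray over 6 cells = 3012  → 141.6159
row 1: Σ corner-gray over 6 cells = 4209  → 197.8956
row 2: Σ corner-gray over 6 cells = 3021  → 142.0391
row 3: Σ corner-gray over 6 cells = 2823  → 132.7297
row 4: Σ corner-gray over 6 cells = 2925  → 137.5254
row 5: Σ corner-gray over 6 cells = 2380  → 111.9010
row 6: Σ corner-gray over 6 cells = 3230  → 151.8657
Σ rows: total corner-gray = 21600  → 1015.5725 mm³

1015.573


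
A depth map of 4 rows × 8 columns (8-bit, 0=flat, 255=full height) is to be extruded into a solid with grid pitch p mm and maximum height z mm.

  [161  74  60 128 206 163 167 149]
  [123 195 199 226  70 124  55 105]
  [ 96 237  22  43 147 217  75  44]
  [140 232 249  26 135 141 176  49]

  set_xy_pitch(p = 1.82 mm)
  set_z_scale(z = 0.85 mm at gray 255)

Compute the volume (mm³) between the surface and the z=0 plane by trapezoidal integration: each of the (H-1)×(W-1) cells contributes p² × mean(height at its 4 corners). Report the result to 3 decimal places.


30.885

height_mm = gray/255 × 0.85; cell vol = 1.82² × mean(4 corners)
unit = 1.82² × 0.85 / (4×255) = 0.00276033 mm³ per gray-sum
row 0: Σ corner-gray over 7 cells = 3872  → 10.6880
row 1: Σ corner-gray over 7 cells = 3588  → 9.9041
row 2: Σ corner-gray over 7 cells = 3729  → 10.2933
Σ rows: total corner-gray = 11189  → 30.8854 mm³


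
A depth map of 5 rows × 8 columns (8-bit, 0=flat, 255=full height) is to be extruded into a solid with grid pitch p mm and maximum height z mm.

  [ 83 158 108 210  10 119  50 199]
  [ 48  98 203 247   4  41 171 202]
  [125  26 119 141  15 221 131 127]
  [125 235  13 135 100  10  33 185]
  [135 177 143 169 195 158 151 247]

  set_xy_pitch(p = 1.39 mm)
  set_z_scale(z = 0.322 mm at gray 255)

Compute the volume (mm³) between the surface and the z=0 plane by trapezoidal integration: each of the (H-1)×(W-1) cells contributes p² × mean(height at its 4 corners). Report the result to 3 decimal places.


height_mm = gray/255 × 0.322; cell vol = 1.39² × mean(4 corners)
unit = 1.39² × 0.322 / (4×255) = 0.000609937 mm³ per gray-sum
row 0: Σ corner-gray over 7 cells = 3370  → 2.0555
row 1: Σ corner-gray over 7 cells = 3336  → 2.0348
row 2: Σ corner-gray over 7 cells = 2920  → 1.7810
row 3: Σ corner-gray over 7 cells = 3730  → 2.2751
Σ rows: total corner-gray = 13356  → 8.1463 mm³

8.146


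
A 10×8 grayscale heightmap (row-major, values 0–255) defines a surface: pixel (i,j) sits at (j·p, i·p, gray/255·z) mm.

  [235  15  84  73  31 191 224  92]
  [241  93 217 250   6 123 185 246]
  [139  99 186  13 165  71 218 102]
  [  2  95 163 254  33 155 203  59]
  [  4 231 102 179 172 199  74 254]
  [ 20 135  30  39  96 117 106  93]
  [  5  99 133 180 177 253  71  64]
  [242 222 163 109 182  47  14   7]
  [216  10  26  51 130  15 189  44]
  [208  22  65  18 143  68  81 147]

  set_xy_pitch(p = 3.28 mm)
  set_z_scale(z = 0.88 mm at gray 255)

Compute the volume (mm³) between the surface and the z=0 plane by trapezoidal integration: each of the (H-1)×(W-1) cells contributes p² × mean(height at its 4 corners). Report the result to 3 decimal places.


height_mm = gray/255 × 0.88; cell vol = 3.28² × mean(4 corners)
unit = 3.28² × 0.88 / (4×255) = 0.00928176 mm³ per gray-sum
row 0: Σ corner-gray over 7 cells = 3798  → 35.2521
row 1: Σ corner-gray over 7 cells = 3980  → 36.9414
row 2: Σ corner-gray over 7 cells = 3612  → 33.5257
row 3: Σ corner-gray over 7 cells = 4039  → 37.4890
row 4: Σ corner-gray over 7 cells = 3331  → 30.9175
row 5: Σ corner-gray over 7 cells = 3054  → 28.3465
row 6: Σ corner-gray over 7 cells = 3618  → 33.5814
row 7: Σ corner-gray over 7 cells = 2825  → 26.2210
row 8: Σ corner-gray over 7 cells = 2251  → 20.8932
Σ rows: total corner-gray = 30508  → 283.1678 mm³

283.168


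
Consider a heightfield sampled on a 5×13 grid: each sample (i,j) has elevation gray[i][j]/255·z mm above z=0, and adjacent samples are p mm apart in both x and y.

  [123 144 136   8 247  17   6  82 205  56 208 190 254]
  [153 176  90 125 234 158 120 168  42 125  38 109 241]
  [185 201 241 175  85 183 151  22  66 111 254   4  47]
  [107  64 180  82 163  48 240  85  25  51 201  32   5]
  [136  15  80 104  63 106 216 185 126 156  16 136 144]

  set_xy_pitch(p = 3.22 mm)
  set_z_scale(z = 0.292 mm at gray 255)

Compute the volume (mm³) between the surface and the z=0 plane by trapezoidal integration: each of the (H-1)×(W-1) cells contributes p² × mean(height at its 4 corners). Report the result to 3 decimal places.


69.257

height_mm = gray/255 × 0.292; cell vol = 3.22² × mean(4 corners)
unit = 3.22² × 0.292 / (4×255) = 0.00296821 mm³ per gray-sum
row 0: Σ corner-gray over 12 cells = 6139  → 18.2218
row 1: Σ corner-gray over 12 cells = 6382  → 18.9431
row 2: Σ corner-gray over 12 cells = 5672  → 16.8357
row 3: Σ corner-gray over 12 cells = 5140  → 15.2566
Σ rows: total corner-gray = 23333  → 69.2572 mm³


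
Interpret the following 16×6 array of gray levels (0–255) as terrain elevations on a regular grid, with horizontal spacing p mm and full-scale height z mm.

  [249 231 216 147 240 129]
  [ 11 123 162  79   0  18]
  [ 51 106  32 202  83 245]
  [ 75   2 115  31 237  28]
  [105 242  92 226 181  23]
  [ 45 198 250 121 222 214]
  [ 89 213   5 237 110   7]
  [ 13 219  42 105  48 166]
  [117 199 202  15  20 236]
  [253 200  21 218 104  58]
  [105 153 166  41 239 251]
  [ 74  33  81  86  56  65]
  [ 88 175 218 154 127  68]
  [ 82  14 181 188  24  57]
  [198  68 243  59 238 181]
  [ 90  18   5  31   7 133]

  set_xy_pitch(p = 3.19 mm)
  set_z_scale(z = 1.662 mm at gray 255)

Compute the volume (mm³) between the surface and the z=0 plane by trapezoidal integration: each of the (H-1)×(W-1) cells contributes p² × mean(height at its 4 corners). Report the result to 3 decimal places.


614.511

height_mm = gray/255 × 1.662; cell vol = 3.19² × mean(4 corners)
unit = 3.19² × 1.662 / (4×255) = 0.0165811 mm³ per gray-sum
row 0: Σ corner-gray over 5 cells = 2803  → 46.4767
row 1: Σ corner-gray over 5 cells = 1899  → 31.4874
row 2: Σ corner-gray over 5 cells = 2015  → 33.4108
row 3: Σ corner-gray over 5 cells = 2483  → 41.1708
row 4: Σ corner-gray over 5 cells = 3451  → 57.2212
row 5: Σ corner-gray over 5 cells = 3067  → 50.8541
row 6: Σ corner-gray over 5 cells = 2233  → 37.0255
row 7: Σ corner-gray over 5 cells = 2232  → 37.0089
row 8: Σ corner-gray over 5 cells = 2622  → 43.4755
row 9: Σ corner-gray over 5 cells = 2951  → 48.9307
row 10: Σ corner-gray over 5 cells = 2205  → 36.5612
row 11: Σ corner-gray over 5 cells = 2155  → 35.7322
row 12: Σ corner-gray over 5 cells = 2457  → 40.7397
row 13: Σ corner-gray over 5 cells = 2548  → 42.2485
row 14: Σ corner-gray over 5 cells = 1940  → 32.1673
Σ rows: total corner-gray = 37061  → 614.5106 mm³


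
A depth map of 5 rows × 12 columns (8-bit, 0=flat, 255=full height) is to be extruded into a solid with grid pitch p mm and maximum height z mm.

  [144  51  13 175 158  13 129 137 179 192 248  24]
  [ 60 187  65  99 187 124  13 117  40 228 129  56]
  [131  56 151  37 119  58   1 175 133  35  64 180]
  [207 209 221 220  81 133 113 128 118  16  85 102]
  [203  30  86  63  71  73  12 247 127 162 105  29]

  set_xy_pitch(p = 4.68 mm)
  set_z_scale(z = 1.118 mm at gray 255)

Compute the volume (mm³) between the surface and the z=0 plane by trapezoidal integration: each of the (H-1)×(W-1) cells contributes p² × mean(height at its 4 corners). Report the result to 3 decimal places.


474.901

height_mm = gray/255 × 1.118; cell vol = 4.68² × mean(4 corners)
unit = 4.68² × 1.118 / (4×255) = 0.0240067 mm³ per gray-sum
row 0: Σ corner-gray over 11 cells = 5252  → 126.0834
row 1: Σ corner-gray over 11 cells = 4463  → 107.1421
row 2: Σ corner-gray over 11 cells = 4926  → 118.2572
row 3: Σ corner-gray over 11 cells = 5141  → 123.4187
Σ rows: total corner-gray = 19782  → 474.9015 mm³


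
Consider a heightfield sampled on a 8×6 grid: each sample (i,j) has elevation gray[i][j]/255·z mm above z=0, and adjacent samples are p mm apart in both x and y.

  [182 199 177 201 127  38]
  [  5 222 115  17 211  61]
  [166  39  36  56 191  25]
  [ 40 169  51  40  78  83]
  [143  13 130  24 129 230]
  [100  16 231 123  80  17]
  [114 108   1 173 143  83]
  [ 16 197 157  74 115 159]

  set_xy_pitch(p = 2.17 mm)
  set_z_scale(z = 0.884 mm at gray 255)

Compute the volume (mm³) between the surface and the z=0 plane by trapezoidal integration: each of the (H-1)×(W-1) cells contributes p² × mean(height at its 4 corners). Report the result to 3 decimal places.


height_mm = gray/255 × 0.884; cell vol = 2.17² × mean(4 corners)
unit = 2.17² × 0.884 / (4×255) = 0.00408105 mm³ per gray-sum
row 0: Σ corner-gray over 5 cells = 2824  → 11.5249
row 1: Σ corner-gray over 5 cells = 2031  → 8.2886
row 2: Σ corner-gray over 5 cells = 1634  → 6.6684
row 3: Σ corner-gray over 5 cells = 1764  → 7.1990
row 4: Σ corner-gray over 5 cells = 1982  → 8.0886
row 5: Σ corner-gray over 5 cells = 2064  → 8.4233
row 6: Σ corner-gray over 5 cells = 2308  → 9.4191
Σ rows: total corner-gray = 14607  → 59.6118 mm³

59.612
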